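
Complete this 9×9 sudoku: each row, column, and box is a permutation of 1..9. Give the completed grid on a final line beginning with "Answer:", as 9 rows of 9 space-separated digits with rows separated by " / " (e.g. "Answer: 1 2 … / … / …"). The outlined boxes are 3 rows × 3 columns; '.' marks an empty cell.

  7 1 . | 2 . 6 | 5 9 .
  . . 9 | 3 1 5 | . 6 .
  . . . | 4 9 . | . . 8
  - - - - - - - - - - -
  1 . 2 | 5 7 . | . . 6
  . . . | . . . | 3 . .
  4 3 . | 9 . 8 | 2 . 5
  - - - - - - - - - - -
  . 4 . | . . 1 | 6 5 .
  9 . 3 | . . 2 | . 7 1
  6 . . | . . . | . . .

Step 1. [r7c9∈{2,3,9}] row 7 places 9 nowhere but r7c9. So r7c9=9.
Step 2. [r6c3∈{6,7}] 7 has one home in row 6: r6c3 ⇒ r6c3=7.
Step 3. [r7c3∈{8}] r7c3's peers cover all but 8, so r7c3=8.
Step 4. [r5c6∈{4}] only 4 remains possible at r5c6, so r5c6=4.
Step 5. [r8c2∈{5}] only 5 remains possible at r8c2 ⇒ r8c2=5.
Step 6. [r3c1∈{2,3,5}] col 1 places 3 nowhere but r3c1, so r3c1=3.
Step 7. [r9c8∈{2,3,4,8}] 3 has one home in col 8: r9c8, so r9c8=3.
Step 8. [r9c9∈{2,4}] r9c9 is the only open cell in box 9 admitting 2 ⇒ r9c9=2.
Step 9. [r5c2∈{6,8,9}] in row 5, 9 fits only at r5c2. So r5c2=9.
Step 10. [r5c3∈{5,6}] in box 4, 6 fits only at r5c3 ⇒ r5c3=6.
Step 11. [r4c2∈{8}] only 8 remains possible at r4c2 ⇒ r4c2=8.
Step 12. [r2c2∈{2}] r2c2 is down to just 2 ⇒ r2c2=2.
Step 13. [r7c4∈{7}] r7c4's peers cover all but 7 ⇒ r7c4=7.
Step 14. [r9c4∈{8}] r9c4's peers cover all but 8, so r9c4=8.
Step 15. [r9c7∈{4}] r9c7 is down to just 4 ⇒ r9c7=4.
Step 16. [r2c7∈{7}] nothing but 7 survives at r2c7 ⇒ r2c7=7.
Step 17. [r6c8∈{1}] r6c8 is down to just 1 ⇒ r6c8=1.
Step 18. [r2c9∈{4}] nothing but 4 survives at r2c9 ⇒ r2c9=4.
Step 19. [r8c5∈{4,6}] in row 8, 4 fits only at r8c5. So r8c5=4.
Step 20. [r5c4∈{1}] r5c4 is down to just 1 ⇒ r5c4=1.
Step 21. [r3c3∈{5}] r3c3's peers cover all but 5, so r3c3=5.
Step 22. [r5c1∈{5}] nothing but 5 survives at r5c1, so r5c1=5.
Step 23. [r3c7∈{1}] only 1 remains possible at r3c7, so r3c7=1.
Step 24. [r6c5∈{6}] only 6 remains possible at r6c5. So r6c5=6.
Step 25. [r3c2∈{6}] r3c2 is down to just 6, so r3c2=6.
Step 26. [r3c8∈{2}] nothing but 2 survives at r3c8 ⇒ r3c8=2.
Step 27. [r2c1∈{8}] r2c1 is down to just 8 ⇒ r2c1=8.
Step 28. [r7c5∈{3}] nothing but 3 survives at r7c5. So r7c5=3.
Step 29. [r3c6∈{7}] nothing but 7 survives at r3c6, so r3c6=7.
Step 30. [r9c5∈{5}] r9c5's peers cover all but 5. So r9c5=5.
Step 31. [r1c5∈{8}] only 8 remains possible at r1c5, so r1c5=8.
Step 32. [r4c6∈{3}] r4c6 is down to just 3. So r4c6=3.
Step 33. [r5c8∈{8}] r5c8's peers cover all but 8. So r5c8=8.
Step 34. [r9c2∈{7}] only 7 remains possible at r9c2, so r9c2=7.
Step 35. [r5c9∈{7}] r5c9's peers cover all but 7 ⇒ r5c9=7.
Step 36. [r1c9∈{3}] r1c9's peers cover all but 3, so r1c9=3.
Step 37. [r4c7∈{9}] nothing but 9 survives at r4c7, so r4c7=9.
Step 38. [r8c7∈{8}] nothing but 8 survives at r8c7 ⇒ r8c7=8.
Step 39. [r9c3∈{1}] only 1 remains possible at r9c3. So r9c3=1.
Step 40. [r7c1∈{2}] nothing but 2 survives at r7c1. So r7c1=2.
Step 41. [r1c3∈{4}] r1c3 is down to just 4, so r1c3=4.
Step 42. [r8c4∈{6}] r8c4 is down to just 6, so r8c4=6.
Step 43. [r4c8∈{4}] nothing but 4 survives at r4c8 ⇒ r4c8=4.
Step 44. [r5c5∈{2}] r5c5 is down to just 2. So r5c5=2.
Step 45. [r9c6∈{9}] only 9 remains possible at r9c6 ⇒ r9c6=9.

Answer: 7 1 4 2 8 6 5 9 3 / 8 2 9 3 1 5 7 6 4 / 3 6 5 4 9 7 1 2 8 / 1 8 2 5 7 3 9 4 6 / 5 9 6 1 2 4 3 8 7 / 4 3 7 9 6 8 2 1 5 / 2 4 8 7 3 1 6 5 9 / 9 5 3 6 4 2 8 7 1 / 6 7 1 8 5 9 4 3 2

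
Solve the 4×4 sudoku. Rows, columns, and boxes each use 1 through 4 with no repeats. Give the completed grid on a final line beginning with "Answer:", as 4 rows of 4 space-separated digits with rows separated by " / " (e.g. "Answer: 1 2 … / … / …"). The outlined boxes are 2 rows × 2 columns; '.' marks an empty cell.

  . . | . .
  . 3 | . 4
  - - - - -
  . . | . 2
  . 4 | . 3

Step 1. [r4c3∈{1}] r4c3's peers cover all but 1 ⇒ r4c3=1.
Step 2. [r2c1∈{1,2}] row 2 places 1 nowhere but r2c1, so r2c1=1.
Step 3. [r1c2∈{2}] only 2 remains possible at r1c2, so r1c2=2.
Step 4. [r3c3∈{4}] r3c3's peers cover all but 4. So r3c3=4.
Step 5. [r4c1∈{2}] only 2 remains possible at r4c1, so r4c1=2.
Step 6. [r1c3∈{3}] r1c3 has the single candidate 3 ⇒ r1c3=3.
Step 7. [r2c3∈{2}] only 2 remains possible at r2c3 ⇒ r2c3=2.
Step 8. [r3c2∈{1}] only 1 remains possible at r3c2, so r3c2=1.
Step 9. [r3c1∈{3}] nothing but 3 survives at r3c1, so r3c1=3.
Step 10. [r1c1∈{4}] nothing but 4 survives at r1c1, so r1c1=4.
Step 11. [r1c4∈{1}] only 1 remains possible at r1c4. So r1c4=1.

Answer: 4 2 3 1 / 1 3 2 4 / 3 1 4 2 / 2 4 1 3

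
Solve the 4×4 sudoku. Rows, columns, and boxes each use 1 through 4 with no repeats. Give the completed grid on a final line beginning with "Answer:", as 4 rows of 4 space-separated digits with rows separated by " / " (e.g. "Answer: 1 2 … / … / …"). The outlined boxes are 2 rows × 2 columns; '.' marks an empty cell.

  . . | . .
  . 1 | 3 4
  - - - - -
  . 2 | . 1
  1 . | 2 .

Step 1. [r3c1∈{3,4}] in row 3, 3 fits only at r3c1. So r3c1=3.
Step 2. [r1c1∈{2,4}] r1c1 is the only open cell in col 1 admitting 4. So r1c1=4.
Step 3. [r4c2∈{4}] r4c2's peers cover all but 4. So r4c2=4.
Step 4. [r3c3∈{4}] r3c3 has the single candidate 4. So r3c3=4.
Step 5. [r1c2∈{3}] nothing but 3 survives at r1c2 ⇒ r1c2=3.
Step 6. [r4c4∈{3}] r4c4's peers cover all but 3. So r4c4=3.
Step 7. [r2c1∈{2}] nothing but 2 survives at r2c1, so r2c1=2.
Step 8. [r1c4∈{2}] r1c4's peers cover all but 2, so r1c4=2.
Step 9. [r1c3∈{1}] r1c3 is down to just 1, so r1c3=1.

Answer: 4 3 1 2 / 2 1 3 4 / 3 2 4 1 / 1 4 2 3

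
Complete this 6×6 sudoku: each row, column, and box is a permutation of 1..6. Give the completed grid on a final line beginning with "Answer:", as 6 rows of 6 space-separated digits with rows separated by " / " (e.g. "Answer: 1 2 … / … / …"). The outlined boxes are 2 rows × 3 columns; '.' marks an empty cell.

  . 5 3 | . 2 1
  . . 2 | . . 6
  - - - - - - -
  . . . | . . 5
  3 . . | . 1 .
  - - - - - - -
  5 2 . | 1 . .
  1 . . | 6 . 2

Step 1. [r4c6∈{4}] r4c6 is down to just 4. So r4c6=4.
Step 2. [r2c1∈{4}] r2c1's peers cover all but 4, so r2c1=4.
Step 3. [r6c3∈{4}] nothing but 4 survives at r6c3, so r6c3=4.
Step 4. [r3c5∈{3,6}] col 5 places 6 nowhere but r3c5. So r3c5=6.
Step 5. [r3c4∈{2,3}] row 3 places 3 nowhere but r3c4. So r3c4=3.
Step 6. [r2c5∈{3,5}] across row 2, 3 lands solely at r2c5. So r2c5=3.
Step 7. [r5c3∈{6}] nothing but 6 survives at r5c3 ⇒ r5c3=6.
Step 8. [r3c3∈{1}] r3c3 is down to just 1, so r3c3=1.
Step 9. [r6c2∈{3}] r6c2 has the single candidate 3 ⇒ r6c2=3.
Step 10. [r2c2∈{1}] r2c2's peers cover all but 1. So r2c2=1.
Step 11. [r2c4∈{5}] nothing but 5 survives at r2c4, so r2c4=5.
Step 12. [r5c6∈{3}] r5c6 is down to just 3 ⇒ r5c6=3.
Step 13. [r4c2∈{6}] only 6 remains possible at r4c2, so r4c2=6.
Step 14. [r1c4∈{4}] only 4 remains possible at r1c4 ⇒ r1c4=4.
Step 15. [r5c5∈{4}] r5c5's peers cover all but 4. So r5c5=4.
Step 16. [r1c1∈{6}] only 6 remains possible at r1c1, so r1c1=6.
Step 17. [r4c4∈{2}] r4c4 is down to just 2. So r4c4=2.
Step 18. [r4c3∈{5}] r4c3 has the single candidate 5, so r4c3=5.
Step 19. [r3c1∈{2}] nothing but 2 survives at r3c1, so r3c1=2.
Step 20. [r3c2∈{4}] r3c2's peers cover all but 4. So r3c2=4.
Step 21. [r6c5∈{5}] r6c5 has the single candidate 5 ⇒ r6c5=5.

Answer: 6 5 3 4 2 1 / 4 1 2 5 3 6 / 2 4 1 3 6 5 / 3 6 5 2 1 4 / 5 2 6 1 4 3 / 1 3 4 6 5 2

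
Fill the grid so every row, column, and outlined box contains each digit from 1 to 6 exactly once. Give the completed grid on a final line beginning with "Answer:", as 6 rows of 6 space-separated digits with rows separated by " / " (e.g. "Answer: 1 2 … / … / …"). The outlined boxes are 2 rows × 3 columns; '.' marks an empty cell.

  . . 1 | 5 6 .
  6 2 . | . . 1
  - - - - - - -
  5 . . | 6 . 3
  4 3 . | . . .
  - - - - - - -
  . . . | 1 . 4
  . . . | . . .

Step 1. [r4c4∈{2}] nothing but 2 survives at r4c4 ⇒ r4c4=2.
Step 2. [r6c4∈{3}] only 3 remains possible at r6c4, so r6c4=3.
Step 3. [r6c6∈{2,5,6}] r6c6 is the only open cell in col 6 admitting 6, so r6c6=6.
Step 4. [r2c3∈{3,4,5}] row 2 places 5 nowhere but r2c3, so r2c3=5.
Step 5. [r5c3∈{2,3,6}] r5c3 is the only open cell in col 3 admitting 3 ⇒ r5c3=3.
Step 6. [r5c1∈{2}] r5c1 has the single candidate 2 ⇒ r5c1=2.
Step 7. [r5c5∈{5}] r5c5 is down to just 5, so r5c5=5.
Step 8. [r3c2∈{1}] r3c2's peers cover all but 1. So r3c2=1.
Step 9. [r2c5∈{3,4}] across row 2, 3 lands solely at r2c5. So r2c5=3.
Step 10. [r6c3∈{4}] r6c3's peers cover all but 4. So r6c3=4.
Step 11. [r3c5∈{4}] r3c5 has the single candidate 4, so r3c5=4.
Step 12. [r4c6∈{5}] nothing but 5 survives at r4c6 ⇒ r4c6=5.
Step 13. [r5c2∈{6}] only 6 remains possible at r5c2. So r5c2=6.
Step 14. [r6c1∈{1}] nothing but 1 survives at r6c1. So r6c1=1.
Step 15. [r3c3∈{2}] r3c3 is down to just 2. So r3c3=2.
Step 16. [r1c2∈{4}] only 4 remains possible at r1c2. So r1c2=4.
Step 17. [r4c5∈{1}] r4c5's peers cover all but 1, so r4c5=1.
Step 18. [r1c6∈{2}] nothing but 2 survives at r1c6, so r1c6=2.
Step 19. [r6c5∈{2}] r6c5 has the single candidate 2, so r6c5=2.
Step 20. [r1c1∈{3}] nothing but 3 survives at r1c1, so r1c1=3.
Step 21. [r6c2∈{5}] r6c2's peers cover all but 5, so r6c2=5.
Step 22. [r4c3∈{6}] r4c3's peers cover all but 6. So r4c3=6.
Step 23. [r2c4∈{4}] r2c4 has the single candidate 4 ⇒ r2c4=4.

Answer: 3 4 1 5 6 2 / 6 2 5 4 3 1 / 5 1 2 6 4 3 / 4 3 6 2 1 5 / 2 6 3 1 5 4 / 1 5 4 3 2 6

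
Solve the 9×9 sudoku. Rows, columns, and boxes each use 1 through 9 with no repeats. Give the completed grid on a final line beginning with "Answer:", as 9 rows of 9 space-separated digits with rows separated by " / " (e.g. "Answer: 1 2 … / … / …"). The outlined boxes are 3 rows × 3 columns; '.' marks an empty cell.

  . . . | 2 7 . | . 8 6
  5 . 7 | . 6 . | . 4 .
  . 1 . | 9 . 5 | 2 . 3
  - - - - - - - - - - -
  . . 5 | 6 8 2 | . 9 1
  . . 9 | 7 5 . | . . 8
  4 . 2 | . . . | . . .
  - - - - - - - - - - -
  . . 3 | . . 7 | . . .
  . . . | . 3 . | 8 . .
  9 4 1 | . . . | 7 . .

Step 1. [r8c3∈{6}] nothing but 6 survives at r8c3. So r8c3=6.
Step 2. [r2c2∈{2,3,8,9}] 2 has one home in row 2: r2c2, so r2c2=2.
Step 3. [r5c6∈{1,3,4}] in box 5, 4 fits only at r5c6 ⇒ r5c6=4.
Step 4. [r9c8∈{2,3,5,6}] across row 9, 3 lands solely at r9c8 ⇒ r9c8=3.
Step 5. [r1c1∈{3}] r1c1's peers cover all but 3. So r1c1=3.
Step 6. [r1c6∈{1}] only 1 remains possible at r1c6 ⇒ r1c6=1.
Step 7. [r2c9∈{9}] r2c9 is down to just 9 ⇒ r2c9=9.
Step 8. [r7c7∈{1,4,5,6,9}] col 7 places 9 nowhere but r7c7. So r7c7=9.
Step 9. [r7c8∈{1,2,5,6}] in row 7, 6 fits only at r7c8. So r7c8=6.
Step 10. [r6c2∈{3,6,7,8}] row 6 places 8 nowhere but r6c2, so r6c2=8.
Step 11. [r7c2∈{5}] r7c2 has the single candidate 5, so r7c2=5.
Step 12. [r5c2∈{3,6}] across col 2, 6 lands solely at r5c2 ⇒ r5c2=6.
Step 13. [r8c8∈{1,2,5}] in col 8, 1 fits only at r8c8 ⇒ r8c8=1.
Step 14. [r6c8∈{5,7}] in col 8, 5 fits only at r6c8 ⇒ r6c8=5.
Step 15. [r7c1∈{2,8}] in box 7, 8 fits only at r7c1, so r7c1=8.
Step 16. [r8c1∈{2,7}] 2 has one home in col 1: r8c1, so r8c1=2.
Step 17. [r6c5∈{1,9}] 9 has one home in col 5: r6c5. So r6c5=9.
Step 18. [r7c5∈{1,2,4}] 1 has one home in col 5: r7c5 ⇒ r7c5=1.
Step 19. [r6c6∈{3}] r6c6 is down to just 3, so r6c6=3.
Step 20. [r4c2∈{3,7}] 3 has one home in col 2: r4c2. So r4c2=3.
Step 21. [r2c6∈{8}] r2c6's peers cover all but 8. So r2c6=8.
Step 22. [r7c9∈{2,4}] in row 7, 2 fits only at r7c9, so r7c9=2.
Step 23. [r8c9∈{4,5}] r8c9 is the only open cell in col 9 admitting 4, so r8c9=4.
Step 24. [r3c3∈{4,8}] 8 has one home in row 3: r3c3, so r3c3=8.
Step 25. [r8c4∈{5}] nothing but 5 survives at r8c4. So r8c4=5.
Step 26. [r9c4∈{8}] only 8 remains possible at r9c4 ⇒ r9c4=8.
Step 27. [r4c7∈{4}] r4c7 has the single candidate 4, so r4c7=4.
Step 28. [r6c7∈{6}] r6c7 has the single candidate 6, so r6c7=6.
Step 29. [r2c7∈{1}] r2c7's peers cover all but 1 ⇒ r2c7=1.
Step 30. [r8c2∈{7}] nothing but 7 survives at r8c2. So r8c2=7.
Step 31. [r1c7∈{5}] only 5 remains possible at r1c7. So r1c7=5.
Step 32. [r5c8∈{2}] nothing but 2 survives at r5c8. So r5c8=2.
Step 33. [r2c4∈{3}] nothing but 3 survives at r2c4. So r2c4=3.
Step 34. [r1c2∈{9}] only 9 remains possible at r1c2, so r1c2=9.
Step 35. [r6c4∈{1}] only 1 remains possible at r6c4, so r6c4=1.
Step 36. [r6c9∈{7}] nothing but 7 survives at r6c9, so r6c9=7.
Step 37. [r9c9∈{5}] nothing but 5 survives at r9c9. So r9c9=5.
Step 38. [r3c5∈{4}] nothing but 4 survives at r3c5, so r3c5=4.
Step 39. [r3c1∈{6}] r3c1 is down to just 6, so r3c1=6.
Step 40. [r4c1∈{7}] r4c1 has the single candidate 7 ⇒ r4c1=7.
Step 41. [r9c6∈{6}] nothing but 6 survives at r9c6 ⇒ r9c6=6.
Step 42. [r1c3∈{4}] r1c3 is down to just 4, so r1c3=4.
Step 43. [r5c7∈{3}] r5c7's peers cover all but 3 ⇒ r5c7=3.
Step 44. [r5c1∈{1}] nothing but 1 survives at r5c1, so r5c1=1.
Step 45. [r7c4∈{4}] r7c4 is down to just 4. So r7c4=4.
Step 46. [r9c5∈{2}] r9c5 has the single candidate 2, so r9c5=2.
Step 47. [r8c6∈{9}] nothing but 9 survives at r8c6. So r8c6=9.
Step 48. [r3c8∈{7}] r3c8's peers cover all but 7. So r3c8=7.

Answer: 3 9 4 2 7 1 5 8 6 / 5 2 7 3 6 8 1 4 9 / 6 1 8 9 4 5 2 7 3 / 7 3 5 6 8 2 4 9 1 / 1 6 9 7 5 4 3 2 8 / 4 8 2 1 9 3 6 5 7 / 8 5 3 4 1 7 9 6 2 / 2 7 6 5 3 9 8 1 4 / 9 4 1 8 2 6 7 3 5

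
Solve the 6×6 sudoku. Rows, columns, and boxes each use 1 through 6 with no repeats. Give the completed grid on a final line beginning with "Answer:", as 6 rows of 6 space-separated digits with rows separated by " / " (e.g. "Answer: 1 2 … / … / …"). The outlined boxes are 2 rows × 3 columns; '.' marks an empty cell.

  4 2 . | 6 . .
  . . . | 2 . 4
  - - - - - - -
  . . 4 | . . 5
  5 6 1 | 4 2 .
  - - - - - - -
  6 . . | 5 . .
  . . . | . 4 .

Step 1. [r3c2∈{3}] r3c2 is down to just 3 ⇒ r3c2=3.
Step 2. [r6c4∈{1,3}] in col 4, 3 fits only at r6c4. So r6c4=3.
Step 3. [r5c5∈{1}] only 1 remains possible at r5c5, so r5c5=1.
Step 4. [r2c1∈{1,3}] in col 1, 3 fits only at r2c1, so r2c1=3.
Step 5. [r1c3∈{5}] nothing but 5 survives at r1c3 ⇒ r1c3=5.
Step 6. [r6c3∈{2}] r6c3 has the single candidate 2, so r6c3=2.
Step 7. [r1c5∈{3}] r1c5 is down to just 3. So r1c5=3.
Step 8. [r2c2∈{1}] only 1 remains possible at r2c2, so r2c2=1.
Step 9. [r4c6∈{3}] nothing but 3 survives at r4c6. So r4c6=3.
Step 10. [r2c5∈{5}] r2c5 has the single candidate 5, so r2c5=5.
Step 11. [r3c4∈{1}] r3c4 is down to just 1. So r3c4=1.
Step 12. [r3c5∈{6}] r3c5 has the single candidate 6, so r3c5=6.
Step 13. [r6c6∈{6}] only 6 remains possible at r6c6. So r6c6=6.
Step 14. [r5c3∈{3}] r5c3 has the single candidate 3, so r5c3=3.
Step 15. [r2c3∈{6}] only 6 remains possible at r2c3, so r2c3=6.
Step 16. [r5c6∈{2}] nothing but 2 survives at r5c6, so r5c6=2.
Step 17. [r3c1∈{2}] r3c1's peers cover all but 2, so r3c1=2.
Step 18. [r6c1∈{1}] nothing but 1 survives at r6c1 ⇒ r6c1=1.
Step 19. [r6c2∈{5}] r6c2's peers cover all but 5 ⇒ r6c2=5.
Step 20. [r1c6∈{1}] r1c6 has the single candidate 1. So r1c6=1.
Step 21. [r5c2∈{4}] nothing but 4 survives at r5c2. So r5c2=4.

Answer: 4 2 5 6 3 1 / 3 1 6 2 5 4 / 2 3 4 1 6 5 / 5 6 1 4 2 3 / 6 4 3 5 1 2 / 1 5 2 3 4 6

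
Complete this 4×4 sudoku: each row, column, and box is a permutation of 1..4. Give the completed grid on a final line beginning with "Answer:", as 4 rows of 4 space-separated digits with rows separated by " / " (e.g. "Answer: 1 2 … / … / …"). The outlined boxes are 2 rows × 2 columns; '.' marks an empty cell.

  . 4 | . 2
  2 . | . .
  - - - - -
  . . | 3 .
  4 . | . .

Step 1. [r1c3∈{1}] only 1 remains possible at r1c3 ⇒ r1c3=1.
Step 2. [r3c1∈{1}] r3c1's peers cover all but 1 ⇒ r3c1=1.
Step 3. [r4c2∈{2,3}] in row 4, 3 fits only at r4c2, so r4c2=3.
Step 4. [r3c4∈{4}] r3c4's peers cover all but 4. So r3c4=4.
Step 5. [r1c1∈{3}] nothing but 3 survives at r1c1, so r1c1=3.
Step 6. [r2c4∈{3}] nothing but 3 survives at r2c4 ⇒ r2c4=3.
Step 7. [r4c4∈{1}] r4c4 has the single candidate 1 ⇒ r4c4=1.
Step 8. [r2c3∈{4}] r2c3 is down to just 4, so r2c3=4.
Step 9. [r4c3∈{2}] r4c3's peers cover all but 2 ⇒ r4c3=2.
Step 10. [r3c2∈{2}] r3c2 has the single candidate 2, so r3c2=2.
Step 11. [r2c2∈{1}] only 1 remains possible at r2c2. So r2c2=1.

Answer: 3 4 1 2 / 2 1 4 3 / 1 2 3 4 / 4 3 2 1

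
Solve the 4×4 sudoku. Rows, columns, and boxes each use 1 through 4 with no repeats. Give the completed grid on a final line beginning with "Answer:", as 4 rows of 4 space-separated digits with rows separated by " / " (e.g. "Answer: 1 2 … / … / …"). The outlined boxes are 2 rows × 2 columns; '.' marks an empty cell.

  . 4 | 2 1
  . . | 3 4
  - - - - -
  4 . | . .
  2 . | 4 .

Step 1. [r4c2∈{1,3}] across row 4, 1 lands solely at r4c2 ⇒ r4c2=1.
Step 2. [r3c4∈{2,3}] 2 has one home in row 3: r3c4 ⇒ r3c4=2.
Step 3. [r1c1∈{3}] nothing but 3 survives at r1c1, so r1c1=3.
Step 4. [r3c3∈{1}] nothing but 1 survives at r3c3, so r3c3=1.
Step 5. [r3c2∈{3}] only 3 remains possible at r3c2 ⇒ r3c2=3.
Step 6. [r2c1∈{1}] r2c1 is down to just 1. So r2c1=1.
Step 7. [r2c2∈{2}] r2c2's peers cover all but 2, so r2c2=2.
Step 8. [r4c4∈{3}] r4c4 is down to just 3. So r4c4=3.

Answer: 3 4 2 1 / 1 2 3 4 / 4 3 1 2 / 2 1 4 3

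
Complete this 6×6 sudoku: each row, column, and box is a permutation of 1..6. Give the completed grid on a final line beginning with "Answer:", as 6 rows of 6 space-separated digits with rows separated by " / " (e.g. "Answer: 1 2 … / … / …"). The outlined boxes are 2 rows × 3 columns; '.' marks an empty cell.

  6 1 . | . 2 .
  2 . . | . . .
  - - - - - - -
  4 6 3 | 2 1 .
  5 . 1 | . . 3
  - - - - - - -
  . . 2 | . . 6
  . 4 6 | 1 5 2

Step 1. [r1c4∈{3,4,5}] row 1 places 3 nowhere but r1c4, so r1c4=3.
Step 2. [r2c4∈{4,5,6}] across col 4, 5 lands solely at r2c4 ⇒ r2c4=5.
Step 3. [r2c3∈{4}] r2c3 has the single candidate 4. So r2c3=4.
Step 4. [r5c5∈{3,4}] r5c5 is the only open cell in col 5 admitting 3, so r5c5=3.
Step 5. [r4c5∈{4,6}] col 5 places 4 nowhere but r4c5. So r4c5=4.
Step 6. [r2c6∈{1}] r2c6 has the single candidate 1, so r2c6=1.
Step 7. [r1c6∈{4}] r1c6's peers cover all but 4, so r1c6=4.
Step 8. [r5c4∈{4}] r5c4 has the single candidate 4, so r5c4=4.
Step 9. [r4c4∈{6}] r4c4's peers cover all but 6 ⇒ r4c4=6.
Step 10. [r2c5∈{6}] r2c5's peers cover all but 6, so r2c5=6.
Step 11. [r1c3∈{5}] r1c3 has the single candidate 5. So r1c3=5.
Step 12. [r5c1∈{1}] only 1 remains possible at r5c1 ⇒ r5c1=1.
Step 13. [r3c6∈{5}] r3c6's peers cover all but 5. So r3c6=5.
Step 14. [r4c2∈{2}] nothing but 2 survives at r4c2. So r4c2=2.
Step 15. [r2c2∈{3}] r2c2's peers cover all but 3. So r2c2=3.
Step 16. [r5c2∈{5}] r5c2 has the single candidate 5. So r5c2=5.
Step 17. [r6c1∈{3}] r6c1's peers cover all but 3. So r6c1=3.

Answer: 6 1 5 3 2 4 / 2 3 4 5 6 1 / 4 6 3 2 1 5 / 5 2 1 6 4 3 / 1 5 2 4 3 6 / 3 4 6 1 5 2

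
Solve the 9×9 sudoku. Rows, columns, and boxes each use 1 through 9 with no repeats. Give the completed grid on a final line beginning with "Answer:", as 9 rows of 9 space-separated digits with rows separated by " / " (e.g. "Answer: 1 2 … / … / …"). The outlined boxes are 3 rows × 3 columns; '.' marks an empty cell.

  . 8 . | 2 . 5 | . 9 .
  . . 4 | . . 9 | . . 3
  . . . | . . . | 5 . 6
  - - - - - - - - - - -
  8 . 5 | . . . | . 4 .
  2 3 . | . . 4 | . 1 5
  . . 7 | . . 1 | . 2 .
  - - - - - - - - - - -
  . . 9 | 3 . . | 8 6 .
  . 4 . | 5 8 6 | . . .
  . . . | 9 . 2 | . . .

Step 1. [r5c3∈{6}] r5c3 is down to just 6. So r5c3=6.
Step 2. [r7c6∈{7}] r7c6's peers cover all but 7. So r7c6=7.
Step 3. [r6c2∈{9}] only 9 remains possible at r6c2. So r6c2=9.
Step 4. [r3c4∈{1,4,7,8}] r3c4 is the only open cell in col 4 admitting 4. So r3c4=4.
Step 5. [r2c4∈{1,6,7,8}] in col 4, 1 fits only at r2c4 ⇒ r2c4=1.
Step 6. [r4c5∈{2,3,6,7,9}] r4c5 is the only open cell in row 4 admitting 2, so r4c5=2.
Step 7. [r9c8∈{3,5,7}] r9c8 is the only open cell in col 8 admitting 5, so r9c8=5.
Step 8. [r8c8∈{3,7}] in col 8, 3 fits only at r8c8, so r8c8=3.
Step 9. [r4c2∈{1}] r4c2 has the single candidate 1, so r4c2=1.
Step 10. [r4c6∈{3}] r4c6 has the single candidate 3. So r4c6=3.
Step 11. [r3c1∈{1,3,7,9}] across row 3, 9 lands solely at r3c1, so r3c1=9.
Step 12. [r3c3∈{1,2,3}] across row 3, 1 lands solely at r3c3 ⇒ r3c3=1.
Step 13. [r8c3∈{2}] r8c3's peers cover all but 2 ⇒ r8c3=2.
Step 14. [r1c3∈{3}] r1c3 is down to just 3 ⇒ r1c3=3.
Step 15. [r9c1∈{1,3,6,7}] across row 9, 3 lands solely at r9c1, so r9c1=3.
Step 16. [r2c8∈{7,8}] 8 has one home in row 2: r2c8 ⇒ r2c8=8.
Step 17. [r3c8∈{7}] r3c8 has the single candidate 7 ⇒ r3c8=7.
Step 18. [r5c5∈{7,9}] col 5 places 9 nowhere but r5c5 ⇒ r5c5=9.
Step 19. [r5c7∈{7}] nothing but 7 survives at r5c7, so r5c7=7.
Step 20. [r7c2∈{5}] only 5 remains possible at r7c2, so r7c2=5.
Step 21. [r7c1∈{1}] only 1 remains possible at r7c1 ⇒ r7c1=1.
Step 22. [r8c1∈{7}] nothing but 7 survives at r8c1 ⇒ r8c1=7.
Step 23. [r2c2∈{2,6,7}] col 2 places 7 nowhere but r2c2. So r2c2=7.
Step 24. [r9c5∈{1,4}] in col 5, 1 fits only at r9c5 ⇒ r9c5=1.
Step 25. [r2c5∈{6}] r2c5 is down to just 6 ⇒ r2c5=6.
Step 26. [r9c7∈{4}] nothing but 4 survives at r9c7, so r9c7=4.
Step 27. [r4c9∈{9}] only 9 remains possible at r4c9. So r4c9=9.
Step 28. [r1c7∈{1}] r1c7's peers cover all but 1, so r1c7=1.
Step 29. [r4c7∈{6}] r4c7 is down to just 6 ⇒ r4c7=6.
Step 30. [r6c9∈{8}] nothing but 8 survives at r6c9, so r6c9=8.
Step 31. [r9c3∈{8}] r9c3 is down to just 8, so r9c3=8.
Step 32. [r1c5∈{7}] r1c5 has the single candidate 7. So r1c5=7.
Step 33. [r3c6∈{8}] r3c6 is down to just 8. So r3c6=8.
Step 34. [r4c4∈{7}] r4c4 is down to just 7. So r4c4=7.
Step 35. [r3c5∈{3}] r3c5 has the single candidate 3 ⇒ r3c5=3.
Step 36. [r6c5∈{5}] r6c5 has the single candidate 5, so r6c5=5.
Step 37. [r1c1∈{6}] only 6 remains possible at r1c1. So r1c1=6.
Step 38. [r6c1∈{4}] only 4 remains possible at r6c1. So r6c1=4.
Step 39. [r1c9∈{4}] r1c9's peers cover all but 4, so r1c9=4.
Step 40. [r5c4∈{8}] r5c4 has the single candidate 8. So r5c4=8.
Step 41. [r7c5∈{4}] r7c5 is down to just 4, so r7c5=4.
Step 42. [r7c9∈{2}] only 2 remains possible at r7c9. So r7c9=2.
Step 43. [r2c1∈{5}] r2c1's peers cover all but 5. So r2c1=5.
Step 44. [r3c2∈{2}] nothing but 2 survives at r3c2. So r3c2=2.
Step 45. [r9c2∈{6}] nothing but 6 survives at r9c2. So r9c2=6.
Step 46. [r8c9∈{1}] r8c9 is down to just 1, so r8c9=1.
Step 47. [r8c7∈{9}] r8c7 is down to just 9 ⇒ r8c7=9.
Step 48. [r6c4∈{6}] r6c4 is down to just 6. So r6c4=6.
Step 49. [r9c9∈{7}] only 7 remains possible at r9c9, so r9c9=7.
Step 50. [r6c7∈{3}] nothing but 3 survives at r6c7, so r6c7=3.
Step 51. [r2c7∈{2}] nothing but 2 survives at r2c7. So r2c7=2.

Answer: 6 8 3 2 7 5 1 9 4 / 5 7 4 1 6 9 2 8 3 / 9 2 1 4 3 8 5 7 6 / 8 1 5 7 2 3 6 4 9 / 2 3 6 8 9 4 7 1 5 / 4 9 7 6 5 1 3 2 8 / 1 5 9 3 4 7 8 6 2 / 7 4 2 5 8 6 9 3 1 / 3 6 8 9 1 2 4 5 7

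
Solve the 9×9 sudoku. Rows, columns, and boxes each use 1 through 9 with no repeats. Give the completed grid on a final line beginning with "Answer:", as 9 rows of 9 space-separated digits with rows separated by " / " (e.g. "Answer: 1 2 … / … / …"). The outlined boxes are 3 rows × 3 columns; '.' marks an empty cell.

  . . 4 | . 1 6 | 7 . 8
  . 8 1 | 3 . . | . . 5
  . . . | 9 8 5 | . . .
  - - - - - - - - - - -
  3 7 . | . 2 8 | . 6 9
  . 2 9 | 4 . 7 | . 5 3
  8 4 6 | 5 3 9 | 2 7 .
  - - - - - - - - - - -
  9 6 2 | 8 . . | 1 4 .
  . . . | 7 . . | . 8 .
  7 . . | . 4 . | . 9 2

Step 1. [r3c2∈{3}] nothing but 3 survives at r3c2. So r3c2=3.
Step 2. [r8c9∈{6}] r8c9's peers cover all but 6. So r8c9=6.
Step 3. [r2c8∈{2}] r2c8's peers cover all but 2, so r2c8=2.
Step 4. [r3c9∈{1,4}] across col 9, 4 lands solely at r3c9. So r3c9=4.
Step 5. [r8c1∈{1,4,5}] 4 has one home in row 8: r8c1, so r8c1=4.
Step 6. [r3c1∈{2,6}] 2 has one home in row 3: r3c1 ⇒ r3c1=2.
Step 7. [r9c3∈{3,5,8}] r9c3 is the only open cell in row 9 admitting 8. So r9c3=8.
Step 8. [r8c3∈{3,5}] col 3 places 3 nowhere but r8c3. So r8c3=3.
Step 9. [r8c7∈{5}] only 5 remains possible at r8c7. So r8c7=5.
Step 10. [r8c2∈{1}] r8c2's peers cover all but 1. So r8c2=1.
Step 11. [r9c6∈{1,3}] across col 6, 1 lands solely at r9c6 ⇒ r9c6=1.
Step 12. [r2c1∈{6}] only 6 remains possible at r2c1 ⇒ r2c1=6.
Step 13. [r1c1∈{5}] r1c1 is down to just 5, so r1c1=5.
Step 14. [r2c5∈{7}] nothing but 7 survives at r2c5. So r2c5=7.
Step 15. [r8c6∈{2}] r8c6 has the single candidate 2, so r8c6=2.
Step 16. [r9c4∈{6}] r9c4 has the single candidate 6 ⇒ r9c4=6.
Step 17. [r4c3∈{5}] r4c3's peers cover all but 5 ⇒ r4c3=5.
Step 18. [r1c4∈{2}] only 2 remains possible at r1c4. So r1c4=2.
Step 19. [r3c7∈{6}] nothing but 6 survives at r3c7 ⇒ r3c7=6.
Step 20. [r2c7∈{9}] r2c7's peers cover all but 9. So r2c7=9.
Step 21. [r2c6∈{4}] only 4 remains possible at r2c6. So r2c6=4.
Step 22. [r3c3∈{7}] r3c3's peers cover all but 7 ⇒ r3c3=7.
Step 23. [r5c1∈{1}] r5c1 has the single candidate 1. So r5c1=1.
Step 24. [r3c8∈{1}] r3c8 has the single candidate 1. So r3c8=1.
Step 25. [r1c2∈{9}] r1c2 has the single candidate 9 ⇒ r1c2=9.
Step 26. [r9c2∈{5}] r9c2 has the single candidate 5. So r9c2=5.
Step 27. [r5c7∈{8}] only 8 remains possible at r5c7. So r5c7=8.
Step 28. [r5c5∈{6}] nothing but 6 survives at r5c5, so r5c5=6.
Step 29. [r9c7∈{3}] r9c7 is down to just 3, so r9c7=3.
Step 30. [r4c4∈{1}] r4c4 is down to just 1. So r4c4=1.
Step 31. [r7c5∈{5}] r7c5 is down to just 5, so r7c5=5.
Step 32. [r4c7∈{4}] only 4 remains possible at r4c7 ⇒ r4c7=4.
Step 33. [r6c9∈{1}] only 1 remains possible at r6c9. So r6c9=1.
Step 34. [r8c5∈{9}] r8c5's peers cover all but 9, so r8c5=9.
Step 35. [r1c8∈{3}] only 3 remains possible at r1c8 ⇒ r1c8=3.
Step 36. [r7c6∈{3}] only 3 remains possible at r7c6 ⇒ r7c6=3.
Step 37. [r7c9∈{7}] only 7 remains possible at r7c9, so r7c9=7.

Answer: 5 9 4 2 1 6 7 3 8 / 6 8 1 3 7 4 9 2 5 / 2 3 7 9 8 5 6 1 4 / 3 7 5 1 2 8 4 6 9 / 1 2 9 4 6 7 8 5 3 / 8 4 6 5 3 9 2 7 1 / 9 6 2 8 5 3 1 4 7 / 4 1 3 7 9 2 5 8 6 / 7 5 8 6 4 1 3 9 2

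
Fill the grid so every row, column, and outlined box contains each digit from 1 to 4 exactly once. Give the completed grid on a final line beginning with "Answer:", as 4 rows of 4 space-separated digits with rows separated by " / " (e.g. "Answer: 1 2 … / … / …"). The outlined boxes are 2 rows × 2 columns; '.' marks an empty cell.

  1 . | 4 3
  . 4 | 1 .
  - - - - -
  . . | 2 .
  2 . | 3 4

Step 1. [r3c2∈{1,3}] 3 has one home in col 2: r3c2. So r3c2=3.
Step 2. [r2c4∈{2}] only 2 remains possible at r2c4, so r2c4=2.
Step 3. [r3c4∈{1}] nothing but 1 survives at r3c4 ⇒ r3c4=1.
Step 4. [r4c2∈{1}] r4c2 has the single candidate 1 ⇒ r4c2=1.
Step 5. [r1c2∈{2}] r1c2's peers cover all but 2, so r1c2=2.
Step 6. [r3c1∈{4}] r3c1's peers cover all but 4. So r3c1=4.
Step 7. [r2c1∈{3}] r2c1's peers cover all but 3, so r2c1=3.

Answer: 1 2 4 3 / 3 4 1 2 / 4 3 2 1 / 2 1 3 4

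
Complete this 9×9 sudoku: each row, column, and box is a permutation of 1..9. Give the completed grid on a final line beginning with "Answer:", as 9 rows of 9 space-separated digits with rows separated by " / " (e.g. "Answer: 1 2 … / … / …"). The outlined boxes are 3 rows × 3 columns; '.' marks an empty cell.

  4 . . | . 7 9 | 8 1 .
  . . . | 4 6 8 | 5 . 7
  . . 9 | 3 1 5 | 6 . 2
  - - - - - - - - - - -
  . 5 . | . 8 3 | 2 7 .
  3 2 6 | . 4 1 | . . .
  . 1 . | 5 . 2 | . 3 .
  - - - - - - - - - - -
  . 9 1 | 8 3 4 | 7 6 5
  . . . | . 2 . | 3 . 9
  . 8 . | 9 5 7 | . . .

Step 1. [r8c2∈{4,6,7}] in col 2, 4 fits only at r8c2. So r8c2=4.
Step 2. [r6c3∈{4,7,8}] in col 3, 8 fits only at r6c3. So r6c3=8.
Step 3. [r7c1∈{2}] nothing but 2 survives at r7c1. So r7c1=2.
Step 4. [r4c9∈{1,4,6}] 1 has one home in row 4: r4c9 ⇒ r4c9=1.
Step 5. [r8c1∈{5,6,7}] across col 1, 5 lands solely at r8c1, so r8c1=5.
Step 6. [r2c2∈{3}] nothing but 3 survives at r2c2. So r2c2=3.
Step 7. [r9c9∈{4}] only 4 remains possible at r9c9, so r9c9=4.
Step 8. [r5c8∈{5,8,9}] 5 has one home in row 5: r5c8 ⇒ r5c8=5.
Step 9. [r6c5∈{9}] only 9 remains possible at r6c5, so r6c5=9.
Step 10. [r1c4∈{2}] r1c4 has the single candidate 2 ⇒ r1c4=2.
Step 11. [r8c4∈{1,6}] r8c4 is the only open cell in row 8 admitting 1. So r8c4=1.
Step 12. [r3c2∈{7}] r3c2 has the single candidate 7 ⇒ r3c2=7.
Step 13. [r5c7∈{9}] only 9 remains possible at r5c7. So r5c7=9.
Step 14. [r4c3∈{4}] nothing but 4 survives at r4c3 ⇒ r4c3=4.
Step 15. [r1c3∈{5}] r1c3's peers cover all but 5. So r1c3=5.
Step 16. [r1c9∈{3}] r1c9's peers cover all but 3. So r1c9=3.
Step 17. [r9c8∈{2}] only 2 remains possible at r9c8, so r9c8=2.
Step 18. [r2c1∈{1}] r2c1's peers cover all but 1 ⇒ r2c1=1.
Step 19. [r3c8∈{4}] r3c8's peers cover all but 4 ⇒ r3c8=4.
Step 20. [r5c4∈{7}] r5c4 has the single candidate 7, so r5c4=7.
Step 21. [r5c9∈{8}] r5c9 is down to just 8, so r5c9=8.
Step 22. [r4c1∈{9}] only 9 remains possible at r4c1. So r4c1=9.
Step 23. [r9c7∈{1}] r9c7 has the single candidate 1, so r9c7=1.
Step 24. [r2c3∈{2}] r2c3 is down to just 2, so r2c3=2.
Step 25. [r9c1∈{6}] r9c1's peers cover all but 6. So r9c1=6.
Step 26. [r8c6∈{6}] nothing but 6 survives at r8c6 ⇒ r8c6=6.
Step 27. [r6c7∈{4}] only 4 remains possible at r6c7 ⇒ r6c7=4.
Step 28. [r3c1∈{8}] r3c1's peers cover all but 8, so r3c1=8.
Step 29. [r9c3∈{3}] nothing but 3 survives at r9c3. So r9c3=3.
Step 30. [r6c1∈{7}] nothing but 7 survives at r6c1. So r6c1=7.
Step 31. [r1c2∈{6}] r1c2 has the single candidate 6, so r1c2=6.
Step 32. [r8c3∈{7}] r8c3 has the single candidate 7, so r8c3=7.
Step 33. [r4c4∈{6}] r4c4 is down to just 6 ⇒ r4c4=6.
Step 34. [r6c9∈{6}] r6c9 is down to just 6, so r6c9=6.
Step 35. [r2c8∈{9}] nothing but 9 survives at r2c8, so r2c8=9.
Step 36. [r8c8∈{8}] nothing but 8 survives at r8c8. So r8c8=8.

Answer: 4 6 5 2 7 9 8 1 3 / 1 3 2 4 6 8 5 9 7 / 8 7 9 3 1 5 6 4 2 / 9 5 4 6 8 3 2 7 1 / 3 2 6 7 4 1 9 5 8 / 7 1 8 5 9 2 4 3 6 / 2 9 1 8 3 4 7 6 5 / 5 4 7 1 2 6 3 8 9 / 6 8 3 9 5 7 1 2 4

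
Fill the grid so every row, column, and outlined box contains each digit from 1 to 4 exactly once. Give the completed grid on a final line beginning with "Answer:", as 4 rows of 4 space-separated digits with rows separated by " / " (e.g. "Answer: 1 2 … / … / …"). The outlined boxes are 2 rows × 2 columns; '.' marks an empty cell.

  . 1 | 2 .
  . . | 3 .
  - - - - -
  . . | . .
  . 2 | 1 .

Step 1. [r3c3∈{4}] r3c3 has the single candidate 4 ⇒ r3c3=4.
Step 2. [r2c2∈{4}] nothing but 4 survives at r2c2 ⇒ r2c2=4.
Step 3. [r3c2∈{3}] r3c2 has the single candidate 3. So r3c2=3.
Step 4. [r3c1∈{1}] r3c1 has the single candidate 1. So r3c1=1.
Step 5. [r2c1∈{2}] only 2 remains possible at r2c1, so r2c1=2.
Step 6. [r3c4∈{2}] only 2 remains possible at r3c4. So r3c4=2.
Step 7. [r1c1∈{3}] only 3 remains possible at r1c1, so r1c1=3.
Step 8. [r4c4∈{3}] only 3 remains possible at r4c4, so r4c4=3.
Step 9. [r2c4∈{1}] r2c4 is down to just 1, so r2c4=1.
Step 10. [r1c4∈{4}] r1c4's peers cover all but 4, so r1c4=4.
Step 11. [r4c1∈{4}] only 4 remains possible at r4c1 ⇒ r4c1=4.

Answer: 3 1 2 4 / 2 4 3 1 / 1 3 4 2 / 4 2 1 3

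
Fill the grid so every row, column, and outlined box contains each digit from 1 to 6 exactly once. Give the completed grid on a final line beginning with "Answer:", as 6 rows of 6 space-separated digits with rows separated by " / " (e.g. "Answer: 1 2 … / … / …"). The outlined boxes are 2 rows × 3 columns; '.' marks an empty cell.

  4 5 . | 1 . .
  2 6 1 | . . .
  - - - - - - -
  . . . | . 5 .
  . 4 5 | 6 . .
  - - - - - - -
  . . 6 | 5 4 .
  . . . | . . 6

Step 1. [r2c5∈{3}] only 3 remains possible at r2c5, so r2c5=3.
Step 2. [r1c6∈{2}] r1c6 is down to just 2. So r1c6=2.
Step 3. [r5c2∈{1,2,3}] row 5 places 2 nowhere but r5c2, so r5c2=2.
Step 4. [r4c5∈{1,2}] 2 has one home in row 4: r4c5. So r4c5=2.
Step 5. [r6c5∈{1}] nothing but 1 survives at r6c5. So r6c5=1.
Step 6. [r6c2∈{3}] only 3 remains possible at r6c2 ⇒ r6c2=3.
Step 7. [r3c4∈{3,4}] 3 has one home in col 4: r3c4 ⇒ r3c4=3.
Step 8. [r3c2∈{1}] r3c2 is down to just 1, so r3c2=1.
Step 9. [r2c6∈{4,5}] r2c6 is the only open cell in row 2 admitting 5 ⇒ r2c6=5.
Step 10. [r6c3∈{4}] r6c3 has the single candidate 4 ⇒ r6c3=4.
Step 11. [r3c6∈{4}] r3c6 has the single candidate 4. So r3c6=4.
Step 12. [r6c4∈{2}] r6c4's peers cover all but 2. So r6c4=2.
Step 13. [r1c3∈{3}] only 3 remains possible at r1c3, so r1c3=3.
Step 14. [r4c1∈{3}] r4c1 has the single candidate 3 ⇒ r4c1=3.
Step 15. [r3c1∈{6}] r3c1 is down to just 6 ⇒ r3c1=6.
Step 16. [r1c5∈{6}] nothing but 6 survives at r1c5 ⇒ r1c5=6.
Step 17. [r2c4∈{4}] nothing but 4 survives at r2c4. So r2c4=4.
Step 18. [r5c1∈{1}] only 1 remains possible at r5c1, so r5c1=1.
Step 19. [r3c3∈{2}] nothing but 2 survives at r3c3. So r3c3=2.
Step 20. [r6c1∈{5}] only 5 remains possible at r6c1, so r6c1=5.
Step 21. [r4c6∈{1}] nothing but 1 survives at r4c6. So r4c6=1.
Step 22. [r5c6∈{3}] r5c6 has the single candidate 3 ⇒ r5c6=3.

Answer: 4 5 3 1 6 2 / 2 6 1 4 3 5 / 6 1 2 3 5 4 / 3 4 5 6 2 1 / 1 2 6 5 4 3 / 5 3 4 2 1 6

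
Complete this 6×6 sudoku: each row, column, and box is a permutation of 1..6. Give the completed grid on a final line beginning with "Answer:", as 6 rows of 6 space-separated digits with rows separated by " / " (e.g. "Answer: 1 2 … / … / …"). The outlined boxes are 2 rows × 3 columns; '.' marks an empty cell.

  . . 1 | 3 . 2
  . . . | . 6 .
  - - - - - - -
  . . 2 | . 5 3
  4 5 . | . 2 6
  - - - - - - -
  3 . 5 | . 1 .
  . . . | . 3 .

Step 1. [r6c3∈{4,6}] across col 3, 6 lands solely at r6c3. So r6c3=6.
Step 2. [r5c6∈{4}] r5c6 has the single candidate 4, so r5c6=4.
Step 3. [r5c2∈{2}] r5c2 is down to just 2 ⇒ r5c2=2.
Step 4. [r2c3∈{3,4}] across col 3, 4 lands solely at r2c3 ⇒ r2c3=4.
Step 5. [r6c1∈{1}] r6c1's peers cover all but 1, so r6c1=1.
Step 6. [r4c4∈{1}] r4c4 is down to just 1. So r4c4=1.
Step 7. [r2c4∈{5}] only 5 remains possible at r2c4, so r2c4=5.
Step 8. [r1c2∈{6}] nothing but 6 survives at r1c2 ⇒ r1c2=6.
Step 9. [r3c1∈{6}] only 6 remains possible at r3c1. So r3c1=6.
Step 10. [r5c4∈{6}] r5c4 has the single candidate 6, so r5c4=6.
Step 11. [r1c5∈{4}] only 4 remains possible at r1c5. So r1c5=4.
Step 12. [r1c1∈{5}] nothing but 5 survives at r1c1, so r1c1=5.
Step 13. [r2c6∈{1}] r2c6 has the single candidate 1, so r2c6=1.
Step 14. [r6c2∈{4}] r6c2 has the single candidate 4. So r6c2=4.
Step 15. [r6c4∈{2}] nothing but 2 survives at r6c4. So r6c4=2.
Step 16. [r4c3∈{3}] only 3 remains possible at r4c3 ⇒ r4c3=3.
Step 17. [r3c4∈{4}] only 4 remains possible at r3c4, so r3c4=4.
Step 18. [r2c1∈{2}] r2c1 has the single candidate 2. So r2c1=2.
Step 19. [r3c2∈{1}] r3c2's peers cover all but 1 ⇒ r3c2=1.
Step 20. [r6c6∈{5}] r6c6 has the single candidate 5, so r6c6=5.
Step 21. [r2c2∈{3}] only 3 remains possible at r2c2, so r2c2=3.

Answer: 5 6 1 3 4 2 / 2 3 4 5 6 1 / 6 1 2 4 5 3 / 4 5 3 1 2 6 / 3 2 5 6 1 4 / 1 4 6 2 3 5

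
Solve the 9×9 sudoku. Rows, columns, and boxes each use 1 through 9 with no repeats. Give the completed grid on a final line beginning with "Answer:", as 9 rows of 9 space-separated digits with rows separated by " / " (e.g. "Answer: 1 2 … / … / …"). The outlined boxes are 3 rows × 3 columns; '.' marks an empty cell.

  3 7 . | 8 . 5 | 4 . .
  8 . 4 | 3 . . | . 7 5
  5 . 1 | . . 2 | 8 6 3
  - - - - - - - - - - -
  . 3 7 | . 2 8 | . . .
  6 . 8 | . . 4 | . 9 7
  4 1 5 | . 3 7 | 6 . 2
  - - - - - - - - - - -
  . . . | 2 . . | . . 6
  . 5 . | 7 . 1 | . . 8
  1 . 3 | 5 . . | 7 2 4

Step 1. [r7c3∈{9}] nothing but 9 survives at r7c3 ⇒ r7c3=9.
Step 2. [r1c8∈{1}] nothing but 1 survives at r1c8, so r1c8=1.
Step 3. [r5c7∈{1,3,5}] 3 has one home in row 5: r5c7. So r5c7=3.
Step 4. [r8c5∈{4,6,9}] in row 8, 4 fits only at r8c5. So r8c5=4.
Step 5. [r8c3∈{2,6}] row 8 places 6 nowhere but r8c3 ⇒ r8c3=6.
Step 6. [r1c5∈{6,9}] r1c5 is the only open cell in row 1 admitting 6, so r1c5=6.
Step 7. [r2c6∈{9}] only 9 remains possible at r2c6 ⇒ r2c6=9.
Step 8. [r4c9∈{1}] r4c9 is down to just 1. So r4c9=1.
Step 9. [r9c2∈{8}] nothing but 8 survives at r9c2, so r9c2=8.
Step 10. [r4c7∈{5}] r4c7 has the single candidate 5 ⇒ r4c7=5.
Step 11. [r2c7∈{2}] nothing but 2 survives at r2c7, so r2c7=2.
Step 12. [r7c6∈{3}] nothing but 3 survives at r7c6 ⇒ r7c6=3.
Step 13. [r5c5∈{1,5}] 5 has one home in row 5: r5c5, so r5c5=5.
Step 14. [r4c1∈{9}] nothing but 9 survives at r4c1. So r4c1=9.
Step 15. [r9c5∈{9}] r9c5 is down to just 9 ⇒ r9c5=9.
Step 16. [r7c5∈{8}] r7c5's peers cover all but 8, so r7c5=8.
Step 17. [r8c1∈{2}] r8c1 is down to just 2 ⇒ r8c1=2.
Step 18. [r4c8∈{4}] r4c8 has the single candidate 4. So r4c8=4.
Step 19. [r9c6∈{6}] r9c6 has the single candidate 6 ⇒ r9c6=6.
Step 20. [r5c4∈{1}] r5c4 has the single candidate 1. So r5c4=1.
Step 21. [r7c1∈{7}] r7c1's peers cover all but 7, so r7c1=7.
Step 22. [r2c5∈{1}] r2c5's peers cover all but 1, so r2c5=1.
Step 23. [r6c4∈{9}] r6c4 has the single candidate 9. So r6c4=9.
Step 24. [r3c5∈{7}] r3c5 has the single candidate 7, so r3c5=7.
Step 25. [r3c2∈{9}] only 9 remains possible at r3c2, so r3c2=9.
Step 26. [r8c8∈{3}] r8c8 is down to just 3 ⇒ r8c8=3.
Step 27. [r1c3∈{2}] r1c3's peers cover all but 2. So r1c3=2.
Step 28. [r5c2∈{2}] r5c2 has the single candidate 2. So r5c2=2.
Step 29. [r7c7∈{1}] nothing but 1 survives at r7c7. So r7c7=1.
Step 30. [r6c8∈{8}] r6c8 is down to just 8, so r6c8=8.
Step 31. [r2c2∈{6}] r2c2 has the single candidate 6 ⇒ r2c2=6.
Step 32. [r4c4∈{6}] only 6 remains possible at r4c4 ⇒ r4c4=6.
Step 33. [r7c8∈{5}] r7c8 has the single candidate 5 ⇒ r7c8=5.
Step 34. [r7c2∈{4}] r7c2 is down to just 4, so r7c2=4.
Step 35. [r1c9∈{9}] only 9 remains possible at r1c9, so r1c9=9.
Step 36. [r3c4∈{4}] nothing but 4 survives at r3c4 ⇒ r3c4=4.
Step 37. [r8c7∈{9}] nothing but 9 survives at r8c7, so r8c7=9.

Answer: 3 7 2 8 6 5 4 1 9 / 8 6 4 3 1 9 2 7 5 / 5 9 1 4 7 2 8 6 3 / 9 3 7 6 2 8 5 4 1 / 6 2 8 1 5 4 3 9 7 / 4 1 5 9 3 7 6 8 2 / 7 4 9 2 8 3 1 5 6 / 2 5 6 7 4 1 9 3 8 / 1 8 3 5 9 6 7 2 4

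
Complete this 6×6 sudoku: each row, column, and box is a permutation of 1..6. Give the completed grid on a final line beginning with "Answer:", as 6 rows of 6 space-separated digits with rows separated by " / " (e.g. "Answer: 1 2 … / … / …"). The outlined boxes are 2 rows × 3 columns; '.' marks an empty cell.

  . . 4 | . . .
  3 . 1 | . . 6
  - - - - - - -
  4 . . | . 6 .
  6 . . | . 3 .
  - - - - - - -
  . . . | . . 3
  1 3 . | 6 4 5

Step 1. [r6c3∈{2}] nothing but 2 survives at r6c3, so r6c3=2.
Step 2. [r1c1∈{2,5}] in col 1, 2 fits only at r1c1. So r1c1=2.
Step 3. [r2c2∈{5}] r2c2 is down to just 5. So r2c2=5.
Step 4. [r1c6∈{1}] r1c6 has the single candidate 1 ⇒ r1c6=1.
Step 5. [r3c6∈{2}] r3c6 has the single candidate 2, so r3c6=2.
Step 6. [r4c3∈{5}] r4c3's peers cover all but 5. So r4c3=5.
Step 7. [r5c5∈{1,2}] 1 has one home in col 5: r5c5. So r5c5=1.
Step 8. [r2c4∈{2,4}] 4 has one home in row 2: r2c4 ⇒ r2c4=4.
Step 9. [r3c2∈{1}] r3c2 has the single candidate 1 ⇒ r3c2=1.
Step 10. [r1c4∈{3,5}] r1c4 is the only open cell in row 1 admitting 3, so r1c4=3.
Step 11. [r1c2∈{6}] r1c2 has the single candidate 6. So r1c2=6.
Step 12. [r3c3∈{3}] r3c3 has the single candidate 3, so r3c3=3.
Step 13. [r4c2∈{2}] r4c2's peers cover all but 2 ⇒ r4c2=2.
Step 14. [r5c2∈{4}] r5c2 has the single candidate 4, so r5c2=4.
Step 15. [r4c4∈{1}] r4c4 is down to just 1 ⇒ r4c4=1.
Step 16. [r1c5∈{5}] only 5 remains possible at r1c5. So r1c5=5.
Step 17. [r5c1∈{5}] r5c1 is down to just 5 ⇒ r5c1=5.
Step 18. [r5c4∈{2}] only 2 remains possible at r5c4. So r5c4=2.
Step 19. [r4c6∈{4}] r4c6 is down to just 4 ⇒ r4c6=4.
Step 20. [r5c3∈{6}] r5c3's peers cover all but 6. So r5c3=6.
Step 21. [r3c4∈{5}] only 5 remains possible at r3c4, so r3c4=5.
Step 22. [r2c5∈{2}] only 2 remains possible at r2c5, so r2c5=2.

Answer: 2 6 4 3 5 1 / 3 5 1 4 2 6 / 4 1 3 5 6 2 / 6 2 5 1 3 4 / 5 4 6 2 1 3 / 1 3 2 6 4 5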